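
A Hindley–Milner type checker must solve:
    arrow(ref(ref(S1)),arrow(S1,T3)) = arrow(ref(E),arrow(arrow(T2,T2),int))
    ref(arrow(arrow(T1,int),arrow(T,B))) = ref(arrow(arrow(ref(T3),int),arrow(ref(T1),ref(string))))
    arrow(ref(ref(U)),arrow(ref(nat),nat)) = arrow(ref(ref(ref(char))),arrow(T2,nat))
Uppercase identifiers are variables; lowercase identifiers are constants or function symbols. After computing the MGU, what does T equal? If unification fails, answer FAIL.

ref(ref(int))

Decompose arrow/2: ref(ref(S1)) = ref(E),  arrow(S1,T3) = arrow(arrow(T2,T2),int).
Decompose ref/1: ref(S1) = E.
Bind E := ref(S1); no other remaining equation mentions E.
Decompose arrow/2: S1 = arrow(T2,T2),  T3 = int.
Bind S1 := arrow(T2,T2); no other remaining equation mentions S1. Substituting into the earlier binding gives E := ref(arrow(T2,T2)).
Bind T3 := int; substituting into the one remaining equation that mentions T3 gives: ref(arrow(arrow(T1,int),arrow(T,B))) = ref(arrow(arrow(ref(int),int),arrow(ref(T1),ref(string)))).
Decompose ref/1: arrow(arrow(T1,int),arrow(T,B)) = arrow(arrow(ref(int),int),arrow(ref(T1),ref(string))).
Decompose arrow/2: arrow(T1,int) = arrow(ref(int),int),  arrow(T,B) = arrow(ref(T1),ref(string)).
Decompose arrow/2: T1 = ref(int),  int = int.
Bind T1 := ref(int); substituting into the one remaining equation that mentions T1 gives: arrow(T,B) = arrow(ref(ref(int)),ref(string)).
Delete trivial equation int = int.
Decompose arrow/2: T = ref(ref(int)),  B = ref(string).
Bind T := ref(ref(int)); no other remaining equation mentions T.
Bind B := ref(string); no other remaining equation mentions B.
Decompose arrow/2: ref(ref(U)) = ref(ref(ref(char))),  arrow(ref(nat),nat) = arrow(T2,nat).
Decompose ref/1: ref(U) = ref(ref(char)).
Decompose ref/1: U = ref(char).
Bind U := ref(char); no other remaining equation mentions U.
Decompose arrow/2: ref(nat) = T2,  nat = nat.
Bind T2 := ref(nat); no other remaining equation mentions T2. Substituting into the earlier bindings gives E := ref(arrow(ref(nat),ref(nat))), S1 := arrow(ref(nat),ref(nat)).
Delete trivial equation nat = nat.
MGU = { E := ref(arrow(ref(nat),ref(nat))), S1 := arrow(ref(nat),ref(nat)), T3 := int, T1 := ref(int), T := ref(ref(int)), B := ref(string), U := ref(char), T2 := ref(nat) }, so T := ref(ref(int)).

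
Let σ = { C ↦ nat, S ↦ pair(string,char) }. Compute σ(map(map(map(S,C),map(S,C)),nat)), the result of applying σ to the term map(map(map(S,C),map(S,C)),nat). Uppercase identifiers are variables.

Replace each occurrence of C with nat.
Replace each occurrence of S with pair(string,char).
Result: map(map(map(pair(string,char),nat),map(pair(string,char),nat)),nat).

map(map(map(pair(string,char),nat),map(pair(string,char),nat)),nat)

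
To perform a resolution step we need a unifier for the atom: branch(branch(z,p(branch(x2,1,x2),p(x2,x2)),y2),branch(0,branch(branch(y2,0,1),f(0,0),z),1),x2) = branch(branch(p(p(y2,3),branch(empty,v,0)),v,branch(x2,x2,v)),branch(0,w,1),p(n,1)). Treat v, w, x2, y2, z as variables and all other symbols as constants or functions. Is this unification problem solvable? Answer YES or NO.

Decompose branch/3: branch(z,p(branch(x2,1,x2),p(x2,x2)),y2) = branch(p(p(y2,3),branch(empty,v,0)),v,branch(x2,x2,v)),  branch(0,branch(branch(y2,0,1),f(0,0),z),1) = branch(0,w,1),  x2 = p(n,1).
Decompose branch/3: z = p(p(y2,3),branch(empty,v,0)),  p(branch(x2,1,x2),p(x2,x2)) = v,  y2 = branch(x2,x2,v).
Bind z := p(p(y2,3),branch(empty,v,0)); substituting into the one remaining equation that mentions z gives: branch(0,branch(branch(y2,0,1),f(0,0),p(p(y2,3),branch(empty,v,0))),1) = branch(0,w,1).
Bind v := p(branch(x2,1,x2),p(x2,x2)); substituting into the 2 remaining equations that mention v gives: y2 = branch(x2,x2,p(branch(x2,1,x2),p(x2,x2))),  branch(0,branch(branch(y2,0,1),f(0,0),p(p(y2,3),branch(empty,p(branch(x2,1,x2),p(x2,x2)),0))),1) = branch(0,w,1). Substituting into the earlier binding gives z := p(p(y2,3),branch(empty,p(branch(x2,1,x2),p(x2,x2)),0)).
Bind y2 := branch(x2,x2,p(branch(x2,1,x2),p(x2,x2))); substituting into the one remaining equation that mentions y2 gives: branch(0,branch(branch(branch(x2,x2,p(branch(x2,1,x2),p(x2,x2))),0,1),f(0,0),p(p(branch(x2,x2,p(branch(x2,1,x2),p(x2,x2))),3),branch(empty,p(branch(x2,1,x2),p(x2,x2)),0))),1) = branch(0,w,1). Substituting into the earlier binding gives z := p(p(branch(x2,x2,p(branch(x2,1,x2),p(x2,x2))),3),branch(empty,p(branch(x2,1,x2),p(x2,x2)),0)).
Decompose branch/3: 0 = 0,  branch(branch(branch(x2,x2,p(branch(x2,1,x2),p(x2,x2))),0,1),f(0,0),p(p(branch(x2,x2,p(branch(x2,1,x2),p(x2,x2))),3),branch(empty,p(branch(x2,1,x2),p(x2,x2)),0))) = w,  1 = 1.
Delete trivial equation 0 = 0.
Bind w := branch(branch(branch(x2,x2,p(branch(x2,1,x2),p(x2,x2))),0,1),f(0,0),p(p(branch(x2,x2,p(branch(x2,1,x2),p(x2,x2))),3),branch(empty,p(branch(x2,1,x2),p(x2,x2)),0))); no other remaining equation mentions w.
Delete trivial equation 1 = 1.
Bind x2 := p(n,1). Substituting into the earlier bindings gives z := p(p(branch(p(n,1),p(n,1),p(branch(p(n,1),1,p(n,1)),p(p(n,1),p(n,1)))),3),branch(empty,p(branch(p(n,1),1,p(n,1)),p(p(n,1),p(n,1))),0)), v := p(branch(p(n,1),1,p(n,1)),p(p(n,1),p(n,1))), y2 := branch(p(n,1),p(n,1),p(branch(p(n,1),1,p(n,1)),p(p(n,1),p(n,1)))), w := branch(branch(branch(p(n,1),p(n,1),p(branch(p(n,1),1,p(n,1)),p(p(n,1),p(n,1)))),0,1),f(0,0),p(p(branch(p(n,1),p(n,1),p(branch(p(n,1),1,p(n,1)),p(p(n,1),p(n,1)))),3),branch(empty,p(branch(p(n,1),1,p(n,1)),p(p(n,1),p(n,1))),0))).
No equations remain and no clash or occurs-check failure arose, so a unifier exists.

YES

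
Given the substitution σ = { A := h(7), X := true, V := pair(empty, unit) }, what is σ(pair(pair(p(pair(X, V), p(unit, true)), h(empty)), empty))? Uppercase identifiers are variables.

pair(pair(p(pair(true, pair(empty, unit)), p(unit, true)), h(empty)), empty)

Replace each occurrence of X with true.
Replace each occurrence of V with pair(empty, unit).
Result: pair(pair(p(pair(true, pair(empty, unit)), p(unit, true)), h(empty)), empty).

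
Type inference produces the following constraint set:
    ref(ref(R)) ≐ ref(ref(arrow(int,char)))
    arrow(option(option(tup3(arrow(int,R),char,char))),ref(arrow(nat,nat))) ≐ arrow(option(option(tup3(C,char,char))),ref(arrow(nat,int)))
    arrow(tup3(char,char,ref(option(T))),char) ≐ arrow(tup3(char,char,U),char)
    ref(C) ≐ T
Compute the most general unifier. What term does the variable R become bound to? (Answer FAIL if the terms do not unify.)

FAIL

Decompose ref/1: ref(R) ≐ ref(arrow(int,char)).
Decompose ref/1: R ≐ arrow(int,char).
Bind R := arrow(int,char); substituting into the one remaining equation that mentions R gives: arrow(option(option(tup3(arrow(int,arrow(int,char)),char,char))),ref(arrow(nat,nat))) ≐ arrow(option(option(tup3(C,char,char))),ref(arrow(nat,int))).
Decompose arrow/2: option(option(tup3(arrow(int,arrow(int,char)),char,char))) ≐ option(option(tup3(C,char,char))),  ref(arrow(nat,nat)) ≐ ref(arrow(nat,int)).
Decompose option/1: option(tup3(arrow(int,arrow(int,char)),char,char)) ≐ option(tup3(C,char,char)).
Decompose option/1: tup3(arrow(int,arrow(int,char)),char,char) ≐ tup3(C,char,char).
Decompose tup3/3: arrow(int,arrow(int,char)) ≐ C,  char ≐ char,  char ≐ char.
Bind C := arrow(int,arrow(int,char)); substituting into the one remaining equation that mentions C gives: ref(arrow(int,arrow(int,char))) ≐ T.
Delete trivial equation char ≐ char.
Delete trivial equation char ≐ char.
Decompose ref/1: arrow(nat,nat) ≐ arrow(nat,int).
Decompose arrow/2: nat ≐ nat,  nat ≐ int.
Delete trivial equation nat ≐ nat.
Clash: constants nat and int differ; no unifier exists.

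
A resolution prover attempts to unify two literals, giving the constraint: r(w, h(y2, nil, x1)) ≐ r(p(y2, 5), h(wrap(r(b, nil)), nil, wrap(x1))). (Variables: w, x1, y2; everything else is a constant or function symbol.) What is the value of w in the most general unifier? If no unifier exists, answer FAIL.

Decompose r/2: w ≐ p(y2, 5),  h(y2, nil, x1) ≐ h(wrap(r(b, nil)), nil, wrap(x1)).
Bind w := p(y2, 5); no other remaining equation mentions w.
Decompose h/3: y2 ≐ wrap(r(b, nil)),  nil ≐ nil,  x1 ≐ wrap(x1).
Bind y2 := wrap(r(b, nil)); no other remaining equation mentions y2. Substituting into the earlier binding gives w := p(wrap(r(b, nil)), 5).
Delete trivial equation nil ≐ nil.
Occurs check fails: x1 occurs in wrap(x1); the equation x1 ≐ wrap(x1) has no finite solution.

FAIL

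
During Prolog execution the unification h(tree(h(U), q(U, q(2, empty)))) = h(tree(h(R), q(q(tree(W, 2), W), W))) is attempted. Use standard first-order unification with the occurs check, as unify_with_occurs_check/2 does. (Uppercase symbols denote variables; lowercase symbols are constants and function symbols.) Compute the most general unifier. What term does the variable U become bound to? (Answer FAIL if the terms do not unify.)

q(tree(q(2, empty), 2), q(2, empty))

Decompose h/1: tree(h(U), q(U, q(2, empty))) = tree(h(R), q(q(tree(W, 2), W), W)).
Decompose tree/2: h(U) = h(R),  q(U, q(2, empty)) = q(q(tree(W, 2), W), W).
Decompose h/1: U = R.
Bind U := R; substituting into the remaining equation gives: q(R, q(2, empty)) = q(q(tree(W, 2), W), W).
Decompose q/2: R = q(tree(W, 2), W),  q(2, empty) = W.
Bind R := q(tree(W, 2), W); no other remaining equation mentions R. Substituting into the earlier binding gives U := q(tree(W, 2), W).
Bind W := q(2, empty). Substituting into the earlier bindings gives U := q(tree(q(2, empty), 2), q(2, empty)), R := q(tree(q(2, empty), 2), q(2, empty)).
MGU = { U ↦ q(tree(q(2, empty), 2), q(2, empty)), R ↦ q(tree(q(2, empty), 2), q(2, empty)), W ↦ q(2, empty) }, so U ↦ q(tree(q(2, empty), 2), q(2, empty)).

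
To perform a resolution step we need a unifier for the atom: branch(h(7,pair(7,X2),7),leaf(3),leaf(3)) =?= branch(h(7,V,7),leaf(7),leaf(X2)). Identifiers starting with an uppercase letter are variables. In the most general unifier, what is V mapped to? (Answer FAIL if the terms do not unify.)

Decompose branch/3: h(7,pair(7,X2),7) =?= h(7,V,7),  leaf(3) =?= leaf(7),  leaf(3) =?= leaf(X2).
Decompose h/3: 7 =?= 7,  pair(7,X2) =?= V,  7 =?= 7.
Delete trivial equation 7 =?= 7.
Bind V := pair(7,X2); no other remaining equation mentions V.
Delete trivial equation 7 =?= 7.
Decompose leaf/1: 3 =?= 7.
Clash: constants 3 and 7 differ; no unifier exists.

FAIL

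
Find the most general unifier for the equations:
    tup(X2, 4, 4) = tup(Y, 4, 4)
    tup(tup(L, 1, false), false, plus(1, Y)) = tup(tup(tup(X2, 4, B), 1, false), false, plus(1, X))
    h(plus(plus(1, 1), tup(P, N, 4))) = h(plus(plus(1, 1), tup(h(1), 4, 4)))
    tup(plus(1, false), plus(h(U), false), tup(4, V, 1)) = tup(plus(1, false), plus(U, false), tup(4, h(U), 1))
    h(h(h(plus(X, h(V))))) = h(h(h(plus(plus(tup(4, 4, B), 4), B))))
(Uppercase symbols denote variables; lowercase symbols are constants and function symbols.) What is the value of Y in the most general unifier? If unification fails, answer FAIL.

FAIL

Decompose tup/3: X2 = Y,  4 = 4,  4 = 4.
Bind X2 := Y; substituting into the one remaining equation that mentions X2 gives: tup(tup(L, 1, false), false, plus(1, Y)) = tup(tup(tup(Y, 4, B), 1, false), false, plus(1, X)).
Delete trivial equation 4 = 4.
Delete trivial equation 4 = 4.
Decompose tup/3: tup(L, 1, false) = tup(tup(Y, 4, B), 1, false),  false = false,  plus(1, Y) = plus(1, X).
Decompose tup/3: L = tup(Y, 4, B),  1 = 1,  false = false.
Bind L := tup(Y, 4, B); no other remaining equation mentions L.
Delete trivial equation 1 = 1.
Delete trivial equation false = false.
Delete trivial equation false = false.
Decompose plus/2: 1 = 1,  Y = X.
Delete trivial equation 1 = 1.
Bind Y := X; no other remaining equation mentions Y. Substituting into the earlier bindings gives X2 := X, L := tup(X, 4, B).
Decompose h/1: plus(plus(1, 1), tup(P, N, 4)) = plus(plus(1, 1), tup(h(1), 4, 4)).
Decompose plus/2: plus(1, 1) = plus(1, 1),  tup(P, N, 4) = tup(h(1), 4, 4).
Delete trivial equation plus(1, 1) = plus(1, 1).
Decompose tup/3: P = h(1),  N = 4,  4 = 4.
Bind P := h(1); no other remaining equation mentions P.
Bind N := 4; no other remaining equation mentions N.
Delete trivial equation 4 = 4.
Decompose tup/3: plus(1, false) = plus(1, false),  plus(h(U), false) = plus(U, false),  tup(4, V, 1) = tup(4, h(U), 1).
Delete trivial equation plus(1, false) = plus(1, false).
Decompose plus/2: h(U) = U,  false = false.
Occurs check fails: U occurs in h(U); the equation U = h(U) has no finite solution.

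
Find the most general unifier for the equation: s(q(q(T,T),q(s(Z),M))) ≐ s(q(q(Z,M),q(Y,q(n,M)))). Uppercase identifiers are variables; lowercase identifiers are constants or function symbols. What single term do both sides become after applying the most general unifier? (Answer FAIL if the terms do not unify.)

Decompose s/1: q(q(T,T),q(s(Z),M)) ≐ q(q(Z,M),q(Y,q(n,M))).
Decompose q/2: q(T,T) ≐ q(Z,M),  q(s(Z),M) ≐ q(Y,q(n,M)).
Decompose q/2: T ≐ Z,  T ≐ M.
Bind T := Z; substituting into the one remaining equation that mentions T gives: Z ≐ M.
Bind Z := M; substituting into the remaining equation gives: q(s(M),M) ≐ q(Y,q(n,M)). Substituting into the earlier binding gives T := M.
Decompose q/2: s(M) ≐ Y,  M ≐ q(n,M).
Bind Y := s(M); no other remaining equation mentions Y.
Occurs check fails: M occurs in q(n,M); the equation M ≐ q(n,M) has no finite solution.

FAIL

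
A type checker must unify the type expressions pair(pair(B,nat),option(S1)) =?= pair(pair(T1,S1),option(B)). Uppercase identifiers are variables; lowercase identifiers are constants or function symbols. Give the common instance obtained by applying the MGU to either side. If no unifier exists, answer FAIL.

pair(pair(nat,nat),option(nat))

Decompose pair/2: pair(B,nat) =?= pair(T1,S1),  option(S1) =?= option(B).
Decompose pair/2: B =?= T1,  nat =?= S1.
Bind B := T1; substituting into the one remaining equation that mentions B gives: option(S1) =?= option(T1).
Bind S1 := nat; substituting into the remaining equation gives: option(nat) =?= option(T1).
Decompose option/1: nat =?= T1.
Bind T1 := nat. Substituting into the earlier binding gives B := nat.
Applying the MGU to either side gives pair(pair(nat,nat),option(nat)).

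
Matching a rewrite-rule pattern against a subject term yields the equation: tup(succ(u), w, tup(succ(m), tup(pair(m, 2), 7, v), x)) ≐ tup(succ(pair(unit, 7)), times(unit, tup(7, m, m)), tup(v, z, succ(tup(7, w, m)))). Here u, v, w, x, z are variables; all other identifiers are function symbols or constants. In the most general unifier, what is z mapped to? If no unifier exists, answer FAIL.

Decompose tup/3: succ(u) ≐ succ(pair(unit, 7)),  w ≐ times(unit, tup(7, m, m)),  tup(succ(m), tup(pair(m, 2), 7, v), x) ≐ tup(v, z, succ(tup(7, w, m))).
Decompose succ/1: u ≐ pair(unit, 7).
Bind u := pair(unit, 7); no other remaining equation mentions u.
Bind w := times(unit, tup(7, m, m)); substituting into the remaining equation gives: tup(succ(m), tup(pair(m, 2), 7, v), x) ≐ tup(v, z, succ(tup(7, times(unit, tup(7, m, m)), m))).
Decompose tup/3: succ(m) ≐ v,  tup(pair(m, 2), 7, v) ≐ z,  x ≐ succ(tup(7, times(unit, tup(7, m, m)), m)).
Bind v := succ(m); substituting into the one remaining equation that mentions v gives: tup(pair(m, 2), 7, succ(m)) ≐ z.
Bind z := tup(pair(m, 2), 7, succ(m)); no other remaining equation mentions z.
Bind x := succ(tup(7, times(unit, tup(7, m, m)), m)).
MGU = { u ↦ pair(unit, 7), w ↦ times(unit, tup(7, m, m)), v ↦ succ(m), z ↦ tup(pair(m, 2), 7, succ(m)), x ↦ succ(tup(7, times(unit, tup(7, m, m)), m)) }, so z ↦ tup(pair(m, 2), 7, succ(m)).

tup(pair(m, 2), 7, succ(m))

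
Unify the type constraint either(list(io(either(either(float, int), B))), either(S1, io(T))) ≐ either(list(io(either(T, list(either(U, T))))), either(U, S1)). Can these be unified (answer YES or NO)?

YES

Decompose either/2: list(io(either(either(float, int), B))) ≐ list(io(either(T, list(either(U, T))))),  either(S1, io(T)) ≐ either(U, S1).
Decompose list/1: io(either(either(float, int), B)) ≐ io(either(T, list(either(U, T)))).
Decompose io/1: either(either(float, int), B) ≐ either(T, list(either(U, T))).
Decompose either/2: either(float, int) ≐ T,  B ≐ list(either(U, T)).
Bind T := either(float, int); substituting into the remaining equations gives: B ≐ list(either(U, either(float, int))),  either(S1, io(either(float, int))) ≐ either(U, S1).
Bind B := list(either(U, either(float, int))); no other remaining equation mentions B.
Decompose either/2: S1 ≐ U,  io(either(float, int)) ≐ S1.
Bind S1 := U; substituting into the remaining equation gives: io(either(float, int)) ≐ U.
Bind U := io(either(float, int)). Substituting into the earlier bindings gives B := list(either(io(either(float, int)), either(float, int))), S1 := io(either(float, int)).
No equations remain and no clash or occurs-check failure arose, so a unifier exists.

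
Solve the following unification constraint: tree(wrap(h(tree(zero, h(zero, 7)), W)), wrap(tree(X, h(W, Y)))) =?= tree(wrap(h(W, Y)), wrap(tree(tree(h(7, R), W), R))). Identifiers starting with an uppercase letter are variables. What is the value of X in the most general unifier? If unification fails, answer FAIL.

Decompose tree/2: wrap(h(tree(zero, h(zero, 7)), W)) =?= wrap(h(W, Y)),  wrap(tree(X, h(W, Y))) =?= wrap(tree(tree(h(7, R), W), R)).
Decompose wrap/1: h(tree(zero, h(zero, 7)), W) =?= h(W, Y).
Decompose h/2: tree(zero, h(zero, 7)) =?= W,  W =?= Y.
Bind W := tree(zero, h(zero, 7)); substituting into the remaining equations gives: tree(zero, h(zero, 7)) =?= Y,  wrap(tree(X, h(tree(zero, h(zero, 7)), Y))) =?= wrap(tree(tree(h(7, R), tree(zero, h(zero, 7))), R)).
Bind Y := tree(zero, h(zero, 7)); substituting into the remaining equation gives: wrap(tree(X, h(tree(zero, h(zero, 7)), tree(zero, h(zero, 7))))) =?= wrap(tree(tree(h(7, R), tree(zero, h(zero, 7))), R)).
Decompose wrap/1: tree(X, h(tree(zero, h(zero, 7)), tree(zero, h(zero, 7)))) =?= tree(tree(h(7, R), tree(zero, h(zero, 7))), R).
Decompose tree/2: X =?= tree(h(7, R), tree(zero, h(zero, 7))),  h(tree(zero, h(zero, 7)), tree(zero, h(zero, 7))) =?= R.
Bind X := tree(h(7, R), tree(zero, h(zero, 7))); no other remaining equation mentions X.
Bind R := h(tree(zero, h(zero, 7)), tree(zero, h(zero, 7))). Substituting into the earlier binding gives X := tree(h(7, h(tree(zero, h(zero, 7)), tree(zero, h(zero, 7)))), tree(zero, h(zero, 7))).
MGU = { W -> tree(zero, h(zero, 7)), Y -> tree(zero, h(zero, 7)), X -> tree(h(7, h(tree(zero, h(zero, 7)), tree(zero, h(zero, 7)))), tree(zero, h(zero, 7))), R -> h(tree(zero, h(zero, 7)), tree(zero, h(zero, 7))) }, so X -> tree(h(7, h(tree(zero, h(zero, 7)), tree(zero, h(zero, 7)))), tree(zero, h(zero, 7))).

tree(h(7, h(tree(zero, h(zero, 7)), tree(zero, h(zero, 7)))), tree(zero, h(zero, 7)))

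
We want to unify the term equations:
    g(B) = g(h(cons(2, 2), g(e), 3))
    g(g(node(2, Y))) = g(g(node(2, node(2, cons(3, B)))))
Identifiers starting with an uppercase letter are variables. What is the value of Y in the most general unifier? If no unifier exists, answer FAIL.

Decompose g/1: B = h(cons(2, 2), g(e), 3).
Bind B := h(cons(2, 2), g(e), 3); substituting into the remaining equation gives: g(g(node(2, Y))) = g(g(node(2, node(2, cons(3, h(cons(2, 2), g(e), 3)))))).
Decompose g/1: g(node(2, Y)) = g(node(2, node(2, cons(3, h(cons(2, 2), g(e), 3))))).
Decompose g/1: node(2, Y) = node(2, node(2, cons(3, h(cons(2, 2), g(e), 3)))).
Decompose node/2: 2 = 2,  Y = node(2, cons(3, h(cons(2, 2), g(e), 3))).
Delete trivial equation 2 = 2.
Bind Y := node(2, cons(3, h(cons(2, 2), g(e), 3))).
MGU = { B -> h(cons(2, 2), g(e), 3), Y -> node(2, cons(3, h(cons(2, 2), g(e), 3))) }, so Y -> node(2, cons(3, h(cons(2, 2), g(e), 3))).

node(2, cons(3, h(cons(2, 2), g(e), 3)))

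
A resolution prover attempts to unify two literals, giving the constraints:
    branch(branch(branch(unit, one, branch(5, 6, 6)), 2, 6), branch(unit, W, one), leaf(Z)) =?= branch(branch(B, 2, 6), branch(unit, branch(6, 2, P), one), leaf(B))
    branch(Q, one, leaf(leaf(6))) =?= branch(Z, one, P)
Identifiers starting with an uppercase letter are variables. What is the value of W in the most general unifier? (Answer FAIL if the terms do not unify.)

branch(6, 2, leaf(leaf(6)))

Decompose branch/3: branch(branch(unit, one, branch(5, 6, 6)), 2, 6) =?= branch(B, 2, 6),  branch(unit, W, one) =?= branch(unit, branch(6, 2, P), one),  leaf(Z) =?= leaf(B).
Decompose branch/3: branch(unit, one, branch(5, 6, 6)) =?= B,  2 =?= 2,  6 =?= 6.
Bind B := branch(unit, one, branch(5, 6, 6)); substituting into the one remaining equation that mentions B gives: leaf(Z) =?= leaf(branch(unit, one, branch(5, 6, 6))).
Delete trivial equation 2 =?= 2.
Delete trivial equation 6 =?= 6.
Decompose branch/3: unit =?= unit,  W =?= branch(6, 2, P),  one =?= one.
Delete trivial equation unit =?= unit.
Bind W := branch(6, 2, P); no other remaining equation mentions W.
Delete trivial equation one =?= one.
Decompose leaf/1: Z =?= branch(unit, one, branch(5, 6, 6)).
Bind Z := branch(unit, one, branch(5, 6, 6)); substituting into the remaining equation gives: branch(Q, one, leaf(leaf(6))) =?= branch(branch(unit, one, branch(5, 6, 6)), one, P).
Decompose branch/3: Q =?= branch(unit, one, branch(5, 6, 6)),  one =?= one,  leaf(leaf(6)) =?= P.
Bind Q := branch(unit, one, branch(5, 6, 6)); no other remaining equation mentions Q.
Delete trivial equation one =?= one.
Bind P := leaf(leaf(6)). Substituting into the earlier binding gives W := branch(6, 2, leaf(leaf(6))).
MGU = { B -> branch(unit, one, branch(5, 6, 6)), W -> branch(6, 2, leaf(leaf(6))), Z -> branch(unit, one, branch(5, 6, 6)), Q -> branch(unit, one, branch(5, 6, 6)), P -> leaf(leaf(6)) }, so W -> branch(6, 2, leaf(leaf(6))).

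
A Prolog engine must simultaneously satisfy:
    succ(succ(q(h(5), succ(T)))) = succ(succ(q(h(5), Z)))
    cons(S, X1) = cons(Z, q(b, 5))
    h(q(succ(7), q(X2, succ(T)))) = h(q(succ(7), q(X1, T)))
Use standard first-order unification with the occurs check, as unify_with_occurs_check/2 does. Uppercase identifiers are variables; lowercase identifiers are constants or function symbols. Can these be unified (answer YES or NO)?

Decompose succ/1: succ(q(h(5), succ(T))) = succ(q(h(5), Z)).
Decompose succ/1: q(h(5), succ(T)) = q(h(5), Z).
Decompose q/2: h(5) = h(5),  succ(T) = Z.
Delete trivial equation h(5) = h(5).
Bind Z := succ(T); substituting into the one remaining equation that mentions Z gives: cons(S, X1) = cons(succ(T), q(b, 5)).
Decompose cons/2: S = succ(T),  X1 = q(b, 5).
Bind S := succ(T); no other remaining equation mentions S.
Bind X1 := q(b, 5); substituting into the remaining equation gives: h(q(succ(7), q(X2, succ(T)))) = h(q(succ(7), q(q(b, 5), T))).
Decompose h/1: q(succ(7), q(X2, succ(T))) = q(succ(7), q(q(b, 5), T)).
Decompose q/2: succ(7) = succ(7),  q(X2, succ(T)) = q(q(b, 5), T).
Delete trivial equation succ(7) = succ(7).
Decompose q/2: X2 = q(b, 5),  succ(T) = T.
Bind X2 := q(b, 5); no other remaining equation mentions X2.
Occurs check fails: T occurs in succ(T); the equation T = succ(T) has no finite solution.

NO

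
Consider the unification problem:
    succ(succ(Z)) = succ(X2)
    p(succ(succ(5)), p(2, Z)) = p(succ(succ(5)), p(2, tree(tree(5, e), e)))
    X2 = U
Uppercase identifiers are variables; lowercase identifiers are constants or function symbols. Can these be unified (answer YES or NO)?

YES

Decompose succ/1: succ(Z) = X2.
Bind X2 := succ(Z); substituting into the one remaining equation that mentions X2 gives: succ(Z) = U.
Decompose p/2: succ(succ(5)) = succ(succ(5)),  p(2, Z) = p(2, tree(tree(5, e), e)).
Delete trivial equation succ(succ(5)) = succ(succ(5)).
Decompose p/2: 2 = 2,  Z = tree(tree(5, e), e).
Delete trivial equation 2 = 2.
Bind Z := tree(tree(5, e), e); substituting into the remaining equation gives: succ(tree(tree(5, e), e)) = U. Substituting into the earlier binding gives X2 := succ(tree(tree(5, e), e)).
Bind U := succ(tree(tree(5, e), e)).
No equations remain and no clash or occurs-check failure arose, so a unifier exists.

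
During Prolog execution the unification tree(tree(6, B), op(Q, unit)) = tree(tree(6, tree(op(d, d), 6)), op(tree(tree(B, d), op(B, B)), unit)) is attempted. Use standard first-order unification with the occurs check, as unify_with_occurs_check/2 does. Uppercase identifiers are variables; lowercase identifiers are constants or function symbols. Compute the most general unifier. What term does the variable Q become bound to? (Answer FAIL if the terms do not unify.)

Decompose tree/2: tree(6, B) = tree(6, tree(op(d, d), 6)),  op(Q, unit) = op(tree(tree(B, d), op(B, B)), unit).
Decompose tree/2: 6 = 6,  B = tree(op(d, d), 6).
Delete trivial equation 6 = 6.
Bind B := tree(op(d, d), 6); substituting into the remaining equation gives: op(Q, unit) = op(tree(tree(tree(op(d, d), 6), d), op(tree(op(d, d), 6), tree(op(d, d), 6))), unit).
Decompose op/2: Q = tree(tree(tree(op(d, d), 6), d), op(tree(op(d, d), 6), tree(op(d, d), 6))),  unit = unit.
Bind Q := tree(tree(tree(op(d, d), 6), d), op(tree(op(d, d), 6), tree(op(d, d), 6))); no other remaining equation mentions Q.
Delete trivial equation unit = unit.
MGU = { B ↦ tree(op(d, d), 6), Q ↦ tree(tree(tree(op(d, d), 6), d), op(tree(op(d, d), 6), tree(op(d, d), 6))) }, so Q ↦ tree(tree(tree(op(d, d), 6), d), op(tree(op(d, d), 6), tree(op(d, d), 6))).

tree(tree(tree(op(d, d), 6), d), op(tree(op(d, d), 6), tree(op(d, d), 6)))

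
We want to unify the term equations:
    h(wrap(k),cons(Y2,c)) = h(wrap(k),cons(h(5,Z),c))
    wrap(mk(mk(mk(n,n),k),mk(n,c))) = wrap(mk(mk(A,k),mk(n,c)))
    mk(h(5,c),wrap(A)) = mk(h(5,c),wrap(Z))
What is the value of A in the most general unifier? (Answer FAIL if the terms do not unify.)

mk(n,n)

Decompose h/2: wrap(k) = wrap(k),  cons(Y2,c) = cons(h(5,Z),c).
Delete trivial equation wrap(k) = wrap(k).
Decompose cons/2: Y2 = h(5,Z),  c = c.
Bind Y2 := h(5,Z); no other remaining equation mentions Y2.
Delete trivial equation c = c.
Decompose wrap/1: mk(mk(mk(n,n),k),mk(n,c)) = mk(mk(A,k),mk(n,c)).
Decompose mk/2: mk(mk(n,n),k) = mk(A,k),  mk(n,c) = mk(n,c).
Decompose mk/2: mk(n,n) = A,  k = k.
Bind A := mk(n,n); substituting into the one remaining equation that mentions A gives: mk(h(5,c),wrap(mk(n,n))) = mk(h(5,c),wrap(Z)).
Delete trivial equation k = k.
Delete trivial equation mk(n,c) = mk(n,c).
Decompose mk/2: h(5,c) = h(5,c),  wrap(mk(n,n)) = wrap(Z).
Delete trivial equation h(5,c) = h(5,c).
Decompose wrap/1: mk(n,n) = Z.
Bind Z := mk(n,n). Substituting into the earlier binding gives Y2 := h(5,mk(n,n)).
MGU = { Y2 ↦ h(5,mk(n,n)), A ↦ mk(n,n), Z ↦ mk(n,n) }, so A ↦ mk(n,n).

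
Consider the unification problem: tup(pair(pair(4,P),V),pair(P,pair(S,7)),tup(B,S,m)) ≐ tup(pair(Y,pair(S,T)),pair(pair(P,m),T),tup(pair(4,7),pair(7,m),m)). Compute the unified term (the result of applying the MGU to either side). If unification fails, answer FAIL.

Decompose tup/3: pair(pair(4,P),V) ≐ pair(Y,pair(S,T)),  pair(P,pair(S,7)) ≐ pair(pair(P,m),T),  tup(B,S,m) ≐ tup(pair(4,7),pair(7,m),m).
Decompose pair/2: pair(4,P) ≐ Y,  V ≐ pair(S,T).
Bind Y := pair(4,P); no other remaining equation mentions Y.
Bind V := pair(S,T); no other remaining equation mentions V.
Decompose pair/2: P ≐ pair(P,m),  pair(S,7) ≐ T.
Occurs check fails: P occurs in pair(P,m); the equation P ≐ pair(P,m) has no finite solution.

FAIL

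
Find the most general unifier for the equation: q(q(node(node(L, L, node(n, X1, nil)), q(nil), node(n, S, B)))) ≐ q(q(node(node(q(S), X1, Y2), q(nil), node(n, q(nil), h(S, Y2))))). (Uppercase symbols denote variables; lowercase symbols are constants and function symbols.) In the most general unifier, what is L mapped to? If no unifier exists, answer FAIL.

Decompose q/1: q(node(node(L, L, node(n, X1, nil)), q(nil), node(n, S, B))) ≐ q(node(node(q(S), X1, Y2), q(nil), node(n, q(nil), h(S, Y2)))).
Decompose q/1: node(node(L, L, node(n, X1, nil)), q(nil), node(n, S, B)) ≐ node(node(q(S), X1, Y2), q(nil), node(n, q(nil), h(S, Y2))).
Decompose node/3: node(L, L, node(n, X1, nil)) ≐ node(q(S), X1, Y2),  q(nil) ≐ q(nil),  node(n, S, B) ≐ node(n, q(nil), h(S, Y2)).
Decompose node/3: L ≐ q(S),  L ≐ X1,  node(n, X1, nil) ≐ Y2.
Bind L := q(S); substituting into the one remaining equation that mentions L gives: q(S) ≐ X1.
Bind X1 := q(S); substituting into the one remaining equation that mentions X1 gives: node(n, q(S), nil) ≐ Y2.
Bind Y2 := node(n, q(S), nil); substituting into the one remaining equation that mentions Y2 gives: node(n, S, B) ≐ node(n, q(nil), h(S, node(n, q(S), nil))).
Delete trivial equation q(nil) ≐ q(nil).
Decompose node/3: n ≐ n,  S ≐ q(nil),  B ≐ h(S, node(n, q(S), nil)).
Delete trivial equation n ≐ n.
Bind S := q(nil); substituting into the remaining equation gives: B ≐ h(q(nil), node(n, q(q(nil)), nil)). Substituting into the earlier bindings gives L := q(q(nil)), X1 := q(q(nil)), Y2 := node(n, q(q(nil)), nil).
Bind B := h(q(nil), node(n, q(q(nil)), nil)).
MGU = { L ↦ q(q(nil)), X1 ↦ q(q(nil)), Y2 ↦ node(n, q(q(nil)), nil), S ↦ q(nil), B ↦ h(q(nil), node(n, q(q(nil)), nil)) }, so L ↦ q(q(nil)).

q(q(nil))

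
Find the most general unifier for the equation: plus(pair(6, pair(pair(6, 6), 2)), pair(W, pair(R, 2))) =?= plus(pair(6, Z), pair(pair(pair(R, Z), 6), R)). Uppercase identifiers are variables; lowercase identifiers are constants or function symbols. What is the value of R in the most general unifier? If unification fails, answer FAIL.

FAIL

Decompose plus/2: pair(6, pair(pair(6, 6), 2)) =?= pair(6, Z),  pair(W, pair(R, 2)) =?= pair(pair(pair(R, Z), 6), R).
Decompose pair/2: 6 =?= 6,  pair(pair(6, 6), 2) =?= Z.
Delete trivial equation 6 =?= 6.
Bind Z := pair(pair(6, 6), 2); substituting into the remaining equation gives: pair(W, pair(R, 2)) =?= pair(pair(pair(R, pair(pair(6, 6), 2)), 6), R).
Decompose pair/2: W =?= pair(pair(R, pair(pair(6, 6), 2)), 6),  pair(R, 2) =?= R.
Bind W := pair(pair(R, pair(pair(6, 6), 2)), 6); no other remaining equation mentions W.
Occurs check fails: R occurs in pair(R, 2); the equation R =?= pair(R, 2) has no finite solution.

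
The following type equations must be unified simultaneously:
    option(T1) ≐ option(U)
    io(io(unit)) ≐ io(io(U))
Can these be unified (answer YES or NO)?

YES

Decompose option/1: T1 ≐ U.
Bind T1 := U; no other remaining equation mentions T1.
Decompose io/1: io(unit) ≐ io(U).
Decompose io/1: unit ≐ U.
Bind U := unit. Substituting into the earlier binding gives T1 := unit.
No equations remain and no clash or occurs-check failure arose, so a unifier exists.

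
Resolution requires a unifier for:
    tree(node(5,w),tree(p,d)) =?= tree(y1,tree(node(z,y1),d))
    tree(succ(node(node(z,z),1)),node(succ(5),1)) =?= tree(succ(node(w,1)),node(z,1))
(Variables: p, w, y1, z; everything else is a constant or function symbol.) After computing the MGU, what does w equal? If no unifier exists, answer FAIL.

Decompose tree/2: node(5,w) =?= y1,  tree(p,d) =?= tree(node(z,y1),d).
Bind y1 := node(5,w); substituting into the one remaining equation that mentions y1 gives: tree(p,d) =?= tree(node(z,node(5,w)),d).
Decompose tree/2: p =?= node(z,node(5,w)),  d =?= d.
Bind p := node(z,node(5,w)); no other remaining equation mentions p.
Delete trivial equation d =?= d.
Decompose tree/2: succ(node(node(z,z),1)) =?= succ(node(w,1)),  node(succ(5),1) =?= node(z,1).
Decompose succ/1: node(node(z,z),1) =?= node(w,1).
Decompose node/2: node(z,z) =?= w,  1 =?= 1.
Bind w := node(z,z); no other remaining equation mentions w. Substituting into the earlier bindings gives y1 := node(5,node(z,z)), p := node(z,node(5,node(z,z))).
Delete trivial equation 1 =?= 1.
Decompose node/2: succ(5) =?= z,  1 =?= 1.
Bind z := succ(5); no other remaining equation mentions z. Substituting into the earlier bindings gives y1 := node(5,node(succ(5),succ(5))), p := node(succ(5),node(5,node(succ(5),succ(5)))), w := node(succ(5),succ(5)).
Delete trivial equation 1 =?= 1.
MGU = { y1 -> node(5,node(succ(5),succ(5))), p -> node(succ(5),node(5,node(succ(5),succ(5)))), w -> node(succ(5),succ(5)), z -> succ(5) }, so w -> node(succ(5),succ(5)).

node(succ(5),succ(5))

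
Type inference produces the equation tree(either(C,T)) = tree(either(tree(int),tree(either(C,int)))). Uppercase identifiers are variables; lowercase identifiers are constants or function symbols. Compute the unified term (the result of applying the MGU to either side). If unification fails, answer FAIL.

Decompose tree/1: either(C,T) = either(tree(int),tree(either(C,int))).
Decompose either/2: C = tree(int),  T = tree(either(C,int)).
Bind C := tree(int); substituting into the remaining equation gives: T = tree(either(tree(int),int)).
Bind T := tree(either(tree(int),int)).
Applying the MGU to either side gives tree(either(tree(int),tree(either(tree(int),int)))).

tree(either(tree(int),tree(either(tree(int),int))))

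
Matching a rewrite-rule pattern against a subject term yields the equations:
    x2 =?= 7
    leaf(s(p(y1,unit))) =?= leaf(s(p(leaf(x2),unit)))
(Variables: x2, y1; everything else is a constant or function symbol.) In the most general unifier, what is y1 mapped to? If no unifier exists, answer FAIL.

Bind x2 := 7; substituting into the remaining equation gives: leaf(s(p(y1,unit))) =?= leaf(s(p(leaf(7),unit))).
Decompose leaf/1: s(p(y1,unit)) =?= s(p(leaf(7),unit)).
Decompose s/1: p(y1,unit) =?= p(leaf(7),unit).
Decompose p/2: y1 =?= leaf(7),  unit =?= unit.
Bind y1 := leaf(7); no other remaining equation mentions y1.
Delete trivial equation unit =?= unit.
MGU = { x2 ↦ 7, y1 ↦ leaf(7) }, so y1 ↦ leaf(7).

leaf(7)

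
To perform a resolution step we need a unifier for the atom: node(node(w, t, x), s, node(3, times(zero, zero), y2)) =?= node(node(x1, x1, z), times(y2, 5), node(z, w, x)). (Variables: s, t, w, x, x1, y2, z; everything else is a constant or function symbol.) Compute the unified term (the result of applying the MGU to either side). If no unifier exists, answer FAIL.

node(node(times(zero, zero), times(zero, zero), 3), times(3, 5), node(3, times(zero, zero), 3))

Decompose node/3: node(w, t, x) =?= node(x1, x1, z),  s =?= times(y2, 5),  node(3, times(zero, zero), y2) =?= node(z, w, x).
Decompose node/3: w =?= x1,  t =?= x1,  x =?= z.
Bind w := x1; substituting into the one remaining equation that mentions w gives: node(3, times(zero, zero), y2) =?= node(z, x1, x).
Bind t := x1; no other remaining equation mentions t.
Bind x := z; substituting into the one remaining equation that mentions x gives: node(3, times(zero, zero), y2) =?= node(z, x1, z).
Bind s := times(y2, 5); no other remaining equation mentions s.
Decompose node/3: 3 =?= z,  times(zero, zero) =?= x1,  y2 =?= z.
Bind z := 3; substituting into the one remaining equation that mentions z gives: y2 =?= 3. Substituting into the earlier binding gives x := 3.
Bind x1 := times(zero, zero); no other remaining equation mentions x1. Substituting into the earlier bindings gives w := times(zero, zero), t := times(zero, zero).
Bind y2 := 3. Substituting into the earlier binding gives s := times(3, 5).
Applying the MGU to either side gives node(node(times(zero, zero), times(zero, zero), 3), times(3, 5), node(3, times(zero, zero), 3)).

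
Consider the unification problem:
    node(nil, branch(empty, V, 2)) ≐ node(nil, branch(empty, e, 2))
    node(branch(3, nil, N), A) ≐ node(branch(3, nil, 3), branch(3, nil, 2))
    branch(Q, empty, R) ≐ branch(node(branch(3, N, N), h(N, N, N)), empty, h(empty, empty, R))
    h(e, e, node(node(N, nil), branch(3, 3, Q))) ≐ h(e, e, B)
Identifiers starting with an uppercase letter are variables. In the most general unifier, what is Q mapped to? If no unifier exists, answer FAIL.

FAIL

Decompose node/2: nil ≐ nil,  branch(empty, V, 2) ≐ branch(empty, e, 2).
Delete trivial equation nil ≐ nil.
Decompose branch/3: empty ≐ empty,  V ≐ e,  2 ≐ 2.
Delete trivial equation empty ≐ empty.
Bind V := e; no other remaining equation mentions V.
Delete trivial equation 2 ≐ 2.
Decompose node/2: branch(3, nil, N) ≐ branch(3, nil, 3),  A ≐ branch(3, nil, 2).
Decompose branch/3: 3 ≐ 3,  nil ≐ nil,  N ≐ 3.
Delete trivial equation 3 ≐ 3.
Delete trivial equation nil ≐ nil.
Bind N := 3; substituting into the 2 remaining equations that mention N gives: branch(Q, empty, R) ≐ branch(node(branch(3, 3, 3), h(3, 3, 3)), empty, h(empty, empty, R)),  h(e, e, node(node(3, nil), branch(3, 3, Q))) ≐ h(e, e, B).
Bind A := branch(3, nil, 2); no other remaining equation mentions A.
Decompose branch/3: Q ≐ node(branch(3, 3, 3), h(3, 3, 3)),  empty ≐ empty,  R ≐ h(empty, empty, R).
Bind Q := node(branch(3, 3, 3), h(3, 3, 3)); substituting into the one remaining equation that mentions Q gives: h(e, e, node(node(3, nil), branch(3, 3, node(branch(3, 3, 3), h(3, 3, 3))))) ≐ h(e, e, B).
Delete trivial equation empty ≐ empty.
Occurs check fails: R occurs in h(empty, empty, R); the equation R ≐ h(empty, empty, R) has no finite solution.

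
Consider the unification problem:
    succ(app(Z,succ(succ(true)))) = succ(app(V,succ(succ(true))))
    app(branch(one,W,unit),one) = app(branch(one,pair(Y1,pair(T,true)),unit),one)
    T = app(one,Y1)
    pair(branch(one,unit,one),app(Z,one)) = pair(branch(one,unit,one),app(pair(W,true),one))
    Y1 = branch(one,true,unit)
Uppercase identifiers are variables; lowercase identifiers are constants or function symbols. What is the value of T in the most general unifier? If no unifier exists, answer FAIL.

Decompose succ/1: app(Z,succ(succ(true))) = app(V,succ(succ(true))).
Decompose app/2: Z = V,  succ(succ(true)) = succ(succ(true)).
Bind Z := V; substituting into the one remaining equation that mentions Z gives: pair(branch(one,unit,one),app(V,one)) = pair(branch(one,unit,one),app(pair(W,true),one)).
Delete trivial equation succ(succ(true)) = succ(succ(true)).
Decompose app/2: branch(one,W,unit) = branch(one,pair(Y1,pair(T,true)),unit),  one = one.
Decompose branch/3: one = one,  W = pair(Y1,pair(T,true)),  unit = unit.
Delete trivial equation one = one.
Bind W := pair(Y1,pair(T,true)); substituting into the one remaining equation that mentions W gives: pair(branch(one,unit,one),app(V,one)) = pair(branch(one,unit,one),app(pair(pair(Y1,pair(T,true)),true),one)).
Delete trivial equation unit = unit.
Delete trivial equation one = one.
Bind T := app(one,Y1); substituting into the one remaining equation that mentions T gives: pair(branch(one,unit,one),app(V,one)) = pair(branch(one,unit,one),app(pair(pair(Y1,pair(app(one,Y1),true)),true),one)). Substituting into the earlier binding gives W := pair(Y1,pair(app(one,Y1),true)).
Decompose pair/2: branch(one,unit,one) = branch(one,unit,one),  app(V,one) = app(pair(pair(Y1,pair(app(one,Y1),true)),true),one).
Delete trivial equation branch(one,unit,one) = branch(one,unit,one).
Decompose app/2: V = pair(pair(Y1,pair(app(one,Y1),true)),true),  one = one.
Bind V := pair(pair(Y1,pair(app(one,Y1),true)),true); no other remaining equation mentions V. Substituting into the earlier binding gives Z := pair(pair(Y1,pair(app(one,Y1),true)),true).
Delete trivial equation one = one.
Bind Y1 := branch(one,true,unit). Substituting into the earlier bindings gives Z := pair(pair(branch(one,true,unit),pair(app(one,branch(one,true,unit)),true)),true), W := pair(branch(one,true,unit),pair(app(one,branch(one,true,unit)),true)), T := app(one,branch(one,true,unit)), V := pair(pair(branch(one,true,unit),pair(app(one,branch(one,true,unit)),true)),true).
MGU = { Z := pair(pair(branch(one,true,unit),pair(app(one,branch(one,true,unit)),true)),true), W := pair(branch(one,true,unit),pair(app(one,branch(one,true,unit)),true)), T := app(one,branch(one,true,unit)), V := pair(pair(branch(one,true,unit),pair(app(one,branch(one,true,unit)),true)),true), Y1 := branch(one,true,unit) }, so T := app(one,branch(one,true,unit)).

app(one,branch(one,true,unit))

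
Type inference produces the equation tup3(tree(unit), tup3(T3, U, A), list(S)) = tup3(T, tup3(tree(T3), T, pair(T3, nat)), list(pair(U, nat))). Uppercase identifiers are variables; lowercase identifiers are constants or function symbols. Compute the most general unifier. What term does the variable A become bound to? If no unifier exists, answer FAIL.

FAIL

Decompose tup3/3: tree(unit) = T,  tup3(T3, U, A) = tup3(tree(T3), T, pair(T3, nat)),  list(S) = list(pair(U, nat)).
Bind T := tree(unit); substituting into the one remaining equation that mentions T gives: tup3(T3, U, A) = tup3(tree(T3), tree(unit), pair(T3, nat)).
Decompose tup3/3: T3 = tree(T3),  U = tree(unit),  A = pair(T3, nat).
Occurs check fails: T3 occurs in tree(T3); the equation T3 = tree(T3) has no finite solution.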